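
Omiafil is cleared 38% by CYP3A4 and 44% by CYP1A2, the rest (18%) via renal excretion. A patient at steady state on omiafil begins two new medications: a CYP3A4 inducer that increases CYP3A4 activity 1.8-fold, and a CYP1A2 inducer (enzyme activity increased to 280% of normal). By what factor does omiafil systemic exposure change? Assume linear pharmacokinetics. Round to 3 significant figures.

The CYP3A4 pathway (38% of clearance) rises to 1.8× activity: 0.38 × 1.8 = 0.684.
The CYP1A2 pathway (44% of clearance) is boosted to 2.8× activity: 0.44 × 2.8 = 1.232.
Non-CYP routes (18%) are unchanged.
New clearance relative to baseline: 0.684 + 1.232 + 0.18 = 2.096.
Systemic exposure ∝ 1/CL: fold-change = 1 / 2.096 = 0.477.

0.477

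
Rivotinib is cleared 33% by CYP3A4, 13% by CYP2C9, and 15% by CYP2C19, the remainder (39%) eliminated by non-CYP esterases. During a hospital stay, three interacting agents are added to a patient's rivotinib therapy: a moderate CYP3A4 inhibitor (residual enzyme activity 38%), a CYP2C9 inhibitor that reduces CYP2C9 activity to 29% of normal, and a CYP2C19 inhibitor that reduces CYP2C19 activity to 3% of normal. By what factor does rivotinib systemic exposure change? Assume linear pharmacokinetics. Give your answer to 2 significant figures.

1.8

CYP3A4: 0.33 × 0.38 = 0.1254
CYP2C9: 0.13 × 0.29 = 0.0377
CYP2C19: 0.15 × 0.03 = 0.0045
Other: 0.39 (unchanged)
Relative clearance = 0.1254 + 0.0377 + 0.0045 + 0.39 = 0.5576.
Net systemic exposure ratio = 1 / 0.5576 = 1.8.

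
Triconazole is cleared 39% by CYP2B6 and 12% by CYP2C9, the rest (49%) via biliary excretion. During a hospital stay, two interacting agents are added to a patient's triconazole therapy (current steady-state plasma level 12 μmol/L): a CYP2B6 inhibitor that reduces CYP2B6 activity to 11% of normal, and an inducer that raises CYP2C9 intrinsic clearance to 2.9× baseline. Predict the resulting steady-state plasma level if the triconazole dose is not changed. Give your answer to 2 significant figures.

14 μmol/L

The CYP2B6 pathway (39% of clearance) falls to 0.11× activity: 0.39 × 0.11 = 0.0429.
The CYP2C9 pathway (12% of clearance) increases to 2.9× activity: 0.12 × 2.9 = 0.348.
Non-CYP routes (49%) are unchanged.
Relative clearance = 0.0429 + 0.348 + 0.49 = 0.8809.
New steady-state plasma level = 12 / 0.8809 = 14 μmol/L (concentration scales inversely with clearance).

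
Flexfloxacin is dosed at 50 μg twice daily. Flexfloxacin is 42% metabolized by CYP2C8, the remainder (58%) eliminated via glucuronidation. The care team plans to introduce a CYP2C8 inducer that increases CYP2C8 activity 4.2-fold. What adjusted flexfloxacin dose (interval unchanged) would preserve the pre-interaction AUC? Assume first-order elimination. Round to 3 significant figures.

117 μg

CYP2C8: 0.42 × 4.2 = 1.764
Other: 0.58 (unchanged)
Relative clearance = 1.764 + 0.58 = 2.344.
Exposure is unchanged when dose changes in proportion to clearance. New dose = 50 μg × 2.344 = 117 μg.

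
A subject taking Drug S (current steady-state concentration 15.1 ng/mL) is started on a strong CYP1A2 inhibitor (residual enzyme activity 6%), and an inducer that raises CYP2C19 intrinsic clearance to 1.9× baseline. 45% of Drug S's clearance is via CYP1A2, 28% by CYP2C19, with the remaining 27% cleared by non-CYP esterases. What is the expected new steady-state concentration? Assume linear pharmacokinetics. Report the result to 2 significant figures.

The CYP1A2 pathway (45% of clearance) falls to 0.06× activity: 0.45 × 0.06 = 0.027.
The CYP2C19 pathway (28% of clearance) is boosted to 1.9× activity: 0.28 × 1.9 = 0.532.
Non-CYP routes (27%) are unchanged.
New clearance relative to baseline: 0.027 + 0.532 + 0.27 = 0.829.
Dividing the baseline by the relative clearance: 15.1 / 0.829 = 18 ng/mL.

18 ng/mL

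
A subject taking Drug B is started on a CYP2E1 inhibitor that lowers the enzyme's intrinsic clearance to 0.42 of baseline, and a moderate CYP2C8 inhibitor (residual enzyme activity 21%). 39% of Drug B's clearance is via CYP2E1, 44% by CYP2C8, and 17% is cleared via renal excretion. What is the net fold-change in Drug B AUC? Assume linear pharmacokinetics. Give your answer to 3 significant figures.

2.35

CYP2E1: 0.39 × 0.42 = 0.1638
CYP2C8: 0.44 × 0.21 = 0.0924
Other: 0.17 (unchanged)
Relative clearance = 0.1638 + 0.0924 + 0.17 = 0.4262.
AUC ∝ 1/CL: fold-change = 1 / 0.4262 = 2.35.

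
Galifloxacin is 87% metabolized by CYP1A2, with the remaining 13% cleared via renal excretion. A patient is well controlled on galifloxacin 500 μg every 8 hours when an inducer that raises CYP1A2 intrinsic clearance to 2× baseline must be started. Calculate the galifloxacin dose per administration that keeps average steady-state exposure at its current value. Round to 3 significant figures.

935 μg

The CYP1A2 pathway (87% of clearance) rises to 2× activity: 0.87 × 2 = 1.74.
The remaining 13% of clearance is unaffected.
New clearance relative to baseline: 1.74 + 0.13 = 1.87.
Exposure is unchanged when dose changes in proportion to clearance. New dose = 500 μg × 1.87 = 935 μg.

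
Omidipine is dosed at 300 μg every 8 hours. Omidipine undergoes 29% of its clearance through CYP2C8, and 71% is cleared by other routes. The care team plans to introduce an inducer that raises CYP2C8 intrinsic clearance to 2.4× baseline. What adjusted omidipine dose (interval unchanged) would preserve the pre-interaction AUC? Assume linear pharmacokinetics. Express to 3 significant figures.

CYP2C8: 0.29 × 2.4 = 0.696
Other: 0.71 (unchanged)
CL_new/CL_old = 0.696 + 0.71 = 1.406.
To maintain the same steady-state level, dose must scale with clearance: new dose = 300 × 1.406 = 422 μg.

422 μg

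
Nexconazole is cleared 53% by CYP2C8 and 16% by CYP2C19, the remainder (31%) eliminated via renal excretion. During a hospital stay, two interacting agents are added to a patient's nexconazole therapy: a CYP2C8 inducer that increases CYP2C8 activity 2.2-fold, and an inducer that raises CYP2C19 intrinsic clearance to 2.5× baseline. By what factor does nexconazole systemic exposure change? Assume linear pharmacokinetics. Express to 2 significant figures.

CYP2C8: 0.53 × 2.2 = 1.166
CYP2C19: 0.16 × 2.5 = 0.4
Other: 0.31 (unchanged)
CL_new/CL_old = 1.166 + 0.4 + 0.31 = 1.876.
Because systemic exposure varies inversely with clearance, the combined effect is 1 / 1.876 = 0.53.

0.53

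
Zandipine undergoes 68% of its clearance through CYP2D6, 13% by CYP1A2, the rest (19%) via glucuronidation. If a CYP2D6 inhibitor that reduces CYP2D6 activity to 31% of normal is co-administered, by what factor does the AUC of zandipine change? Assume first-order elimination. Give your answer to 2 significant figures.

1.9

The CYP2D6 pathway (68% of clearance) is reduced to 0.31× activity: 0.68 × 0.31 = 0.2108.
CYP1A2 (13%) and the residual 19% are unaffected.
New clearance relative to baseline: 0.2108 + 0.13 + 0.19 = 0.5308.
AUC ratio = CL_old/CL_new = 1 / 0.5308 = 1.9.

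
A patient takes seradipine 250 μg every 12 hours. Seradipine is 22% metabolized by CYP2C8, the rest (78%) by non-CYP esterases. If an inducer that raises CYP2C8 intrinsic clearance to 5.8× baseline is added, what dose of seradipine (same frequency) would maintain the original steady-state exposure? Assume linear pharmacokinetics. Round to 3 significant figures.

The CYP2C8 pathway (22% of clearance) is boosted to 5.8× activity: 0.22 × 5.8 = 1.276.
The remaining 78% of clearance is unaffected.
New clearance relative to baseline: 1.276 + 0.78 = 2.056.
Css,avg = (dose rate)/CL, so holding Css fixed requires dose ∝ CL: 250 × 2.056 = 514 μg.

514 μg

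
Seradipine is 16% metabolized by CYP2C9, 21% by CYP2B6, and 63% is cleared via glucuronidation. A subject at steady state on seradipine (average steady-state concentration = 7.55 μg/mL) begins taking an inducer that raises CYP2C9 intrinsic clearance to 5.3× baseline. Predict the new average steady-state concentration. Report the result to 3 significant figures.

The CYP2C9 pathway (16% of clearance) increases to 5.3× activity: 0.16 × 5.3 = 0.848.
CYP2B6 (21%) and the residual 63% are unaffected.
CL_new/CL_old = 0.848 + 0.21 + 0.63 = 1.688.
New average steady-state concentration = baseline ÷ relative clearance = 7.55 / 1.688 = 4.47 μg/mL.

4.47 μg/mL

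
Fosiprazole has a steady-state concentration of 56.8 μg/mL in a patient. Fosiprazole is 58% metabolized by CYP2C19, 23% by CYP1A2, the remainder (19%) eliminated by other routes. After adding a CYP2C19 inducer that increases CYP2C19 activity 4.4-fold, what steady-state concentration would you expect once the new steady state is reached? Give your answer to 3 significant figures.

19.1 μg/mL

The CYP2C19 pathway (58% of clearance) is boosted to 4.4× activity: 0.58 × 4.4 = 2.552.
CYP1A2 (23%) and the residual 19% are unaffected.
CL_new/CL_old = 2.552 + 0.23 + 0.19 = 2.972.
New steady-state concentration = baseline ÷ relative clearance = 56.8 / 2.972 = 19.1 μg/mL.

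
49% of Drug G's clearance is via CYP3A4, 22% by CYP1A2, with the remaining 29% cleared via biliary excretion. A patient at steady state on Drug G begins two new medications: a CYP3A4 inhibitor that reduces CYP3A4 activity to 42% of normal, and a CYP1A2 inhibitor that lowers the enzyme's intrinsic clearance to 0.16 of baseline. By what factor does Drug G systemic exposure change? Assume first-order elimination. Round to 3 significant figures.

The CYP3A4 pathway (49% of clearance) drops to 0.42× activity: 0.49 × 0.42 = 0.2058.
The CYP1A2 pathway (22% of clearance) drops to 0.16× activity: 0.22 × 0.16 = 0.0352.
Non-CYP routes (29%) are unchanged.
CL_new/CL_old = 0.2058 + 0.0352 + 0.29 = 0.531.
Net systemic exposure ratio = 1 / 0.531 = 1.88.

1.88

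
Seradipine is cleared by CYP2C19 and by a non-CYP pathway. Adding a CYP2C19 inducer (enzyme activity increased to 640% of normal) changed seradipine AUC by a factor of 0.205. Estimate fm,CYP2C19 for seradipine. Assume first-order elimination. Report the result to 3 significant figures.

Call the CYP2C19 fraction fm. After the interaction, CL_new/CL_old = fm × 6.4 + (1 − fm).
AUC ratio = 1 / (new CL fraction), so new CL fraction = 1 / 0.205 = 4.878.
fm × 6.4 + 1 − fm = 4.878  ⇒  fm × (6.4 − 1) = 3.878  ⇒  fm = 0.718.

0.718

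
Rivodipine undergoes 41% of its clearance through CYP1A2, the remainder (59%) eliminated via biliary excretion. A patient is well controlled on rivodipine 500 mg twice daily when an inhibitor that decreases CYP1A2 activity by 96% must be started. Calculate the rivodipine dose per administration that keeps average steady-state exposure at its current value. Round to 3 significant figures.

The CYP1A2 pathway (41% of clearance) falls to 0.04× activity: 0.41 × 0.04 = 0.0164.
Non-CYP routes (59%) are unchanged.
CL_new/CL_old = 0.0164 + 0.59 = 0.6064.
To maintain the same steady-state level, dose must scale with clearance: new dose = 500 × 0.6064 = 303 mg.

303 mg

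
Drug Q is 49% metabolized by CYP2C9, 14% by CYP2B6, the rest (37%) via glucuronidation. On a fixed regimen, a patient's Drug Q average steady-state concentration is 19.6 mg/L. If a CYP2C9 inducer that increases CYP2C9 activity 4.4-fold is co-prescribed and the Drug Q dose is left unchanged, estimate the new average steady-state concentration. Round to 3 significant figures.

7.35 mg/L

The CYP2C9 pathway (49% of clearance) increases to 4.4× activity: 0.49 × 4.4 = 2.156.
CYP2B6 (14%) and the residual 37% are unaffected.
New clearance relative to baseline: 2.156 + 0.14 + 0.37 = 2.666.
Average steady-state concentration ∝ 1/CL, so new value = 19.6 / 2.666 = 7.35 mg/L.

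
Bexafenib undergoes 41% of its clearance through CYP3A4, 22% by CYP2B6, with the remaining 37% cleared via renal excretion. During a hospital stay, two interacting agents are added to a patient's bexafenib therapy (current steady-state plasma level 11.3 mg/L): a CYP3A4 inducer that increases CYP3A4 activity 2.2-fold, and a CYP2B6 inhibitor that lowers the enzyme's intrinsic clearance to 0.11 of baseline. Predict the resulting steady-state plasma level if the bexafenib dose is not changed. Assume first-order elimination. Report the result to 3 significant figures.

The CYP3A4 pathway (41% of clearance) increases to 2.2× activity: 0.41 × 2.2 = 0.902.
The CYP2B6 pathway (22% of clearance) is reduced to 0.11× activity: 0.22 × 0.11 = 0.0242.
The remaining 37% of clearance is unaffected.
CL_new/CL_old = 0.902 + 0.0242 + 0.37 = 1.2962.
New steady-state plasma level = 11.3 / 1.2962 = 8.72 mg/L (concentration scales inversely with clearance).

8.72 mg/L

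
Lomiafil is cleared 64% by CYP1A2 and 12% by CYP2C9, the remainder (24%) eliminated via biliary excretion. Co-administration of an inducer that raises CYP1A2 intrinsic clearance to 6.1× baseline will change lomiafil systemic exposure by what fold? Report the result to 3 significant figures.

0.235

The CYP1A2 pathway (64% of clearance) rises to 6.1× activity: 0.64 × 6.1 = 3.904.
CYP2C9 (12%) and the residual 24% are unaffected.
Relative clearance = 3.904 + 0.12 + 0.24 = 4.264.
Systemic exposure is inversely proportional to clearance, so the fold-change is 1 / 4.264 = 0.235.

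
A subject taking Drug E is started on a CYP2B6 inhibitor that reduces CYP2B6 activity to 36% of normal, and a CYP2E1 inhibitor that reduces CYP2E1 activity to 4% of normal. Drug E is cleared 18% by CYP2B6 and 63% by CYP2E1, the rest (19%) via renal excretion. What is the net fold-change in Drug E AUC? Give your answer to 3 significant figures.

The CYP2B6 pathway (18% of clearance) falls to 0.36× activity: 0.18 × 0.36 = 0.0648.
The CYP2E1 pathway (63% of clearance) drops to 0.04× activity: 0.63 × 0.04 = 0.0252.
The remaining 19% of clearance is unaffected.
New clearance relative to baseline: 0.0648 + 0.0252 + 0.19 = 0.28.
Net AUC ratio = 1 / 0.28 = 3.57.

3.57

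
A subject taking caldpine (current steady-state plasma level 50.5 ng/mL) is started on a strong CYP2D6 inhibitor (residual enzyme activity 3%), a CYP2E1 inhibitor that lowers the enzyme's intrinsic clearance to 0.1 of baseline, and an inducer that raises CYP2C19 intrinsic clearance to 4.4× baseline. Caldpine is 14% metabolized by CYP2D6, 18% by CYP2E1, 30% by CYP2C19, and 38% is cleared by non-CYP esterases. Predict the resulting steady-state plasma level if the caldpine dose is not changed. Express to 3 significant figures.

29.3 ng/mL

CYP2D6: 0.14 × 0.03 = 0.0042
CYP2E1: 0.18 × 0.1 = 0.018
CYP2C19: 0.3 × 4.4 = 1.32
Other: 0.38 (unchanged)
Relative clearance = 0.0042 + 0.018 + 1.32 + 0.38 = 1.7222.
Dividing the baseline by the relative clearance: 50.5 / 1.7222 = 29.3 ng/mL.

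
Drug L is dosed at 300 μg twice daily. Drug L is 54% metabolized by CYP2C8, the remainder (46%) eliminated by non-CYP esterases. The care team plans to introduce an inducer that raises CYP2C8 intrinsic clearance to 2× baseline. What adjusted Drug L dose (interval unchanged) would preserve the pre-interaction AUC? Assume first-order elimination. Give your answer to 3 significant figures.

The CYP2C8 pathway (54% of clearance) increases to 2× activity: 0.54 × 2 = 1.08.
The remaining 46% of clearance is unaffected.
Relative clearance = 1.08 + 0.46 = 1.54.
To maintain the same steady-state level, dose must scale with clearance: new dose = 300 × 1.54 = 462 μg.

462 μg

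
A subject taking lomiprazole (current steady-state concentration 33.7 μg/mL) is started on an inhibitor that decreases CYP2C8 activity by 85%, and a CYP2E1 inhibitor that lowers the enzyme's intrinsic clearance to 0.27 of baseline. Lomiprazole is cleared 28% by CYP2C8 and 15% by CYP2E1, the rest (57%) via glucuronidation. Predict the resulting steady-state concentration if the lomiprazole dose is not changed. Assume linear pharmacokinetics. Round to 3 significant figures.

51.6 μg/mL

The CYP2C8 pathway (28% of clearance) is reduced to 0.15× activity: 0.28 × 0.15 = 0.042.
The CYP2E1 pathway (15% of clearance) falls to 0.27× activity: 0.15 × 0.27 = 0.0405.
Non-CYP routes (57%) are unchanged.
Relative clearance = 0.042 + 0.0405 + 0.57 = 0.6525.
New steady-state concentration = 33.7 / 0.6525 = 51.6 μg/mL (concentration scales inversely with clearance).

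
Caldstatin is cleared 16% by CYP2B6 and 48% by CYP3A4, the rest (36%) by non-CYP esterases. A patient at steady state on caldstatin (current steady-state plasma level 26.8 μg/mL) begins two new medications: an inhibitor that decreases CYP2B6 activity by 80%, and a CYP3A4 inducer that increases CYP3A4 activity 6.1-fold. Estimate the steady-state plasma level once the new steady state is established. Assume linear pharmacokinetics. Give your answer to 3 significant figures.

8.07 μg/mL

CYP2B6: 0.16 × 0.2 = 0.032
CYP3A4: 0.48 × 6.1 = 2.928
Other: 0.36 (unchanged)
Relative clearance = 0.032 + 2.928 + 0.36 = 3.32.
New steady-state plasma level = 26.8 / 3.32 = 8.07 μg/mL (concentration scales inversely with clearance).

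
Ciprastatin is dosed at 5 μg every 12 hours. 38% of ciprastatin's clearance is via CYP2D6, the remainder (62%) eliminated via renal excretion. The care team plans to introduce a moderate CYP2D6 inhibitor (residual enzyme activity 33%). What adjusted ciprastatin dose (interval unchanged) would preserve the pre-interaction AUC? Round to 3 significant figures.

The CYP2D6 pathway (38% of clearance) is reduced to 0.33× activity: 0.38 × 0.33 = 0.1254.
The remaining 62% of clearance is unaffected.
Relative clearance = 0.1254 + 0.62 = 0.7454.
Css,avg = (dose rate)/CL, so holding Css fixed requires dose ∝ CL: 5 × 0.7454 = 3.73 μg.

3.73 μg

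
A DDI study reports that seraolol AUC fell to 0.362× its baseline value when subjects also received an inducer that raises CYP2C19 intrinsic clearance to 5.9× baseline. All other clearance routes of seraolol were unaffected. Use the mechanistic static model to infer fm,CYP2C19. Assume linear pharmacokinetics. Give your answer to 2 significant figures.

CL'/CL = 1 / 0.362 = 2.762
5.9·fm + (1 − fm) = 2.762
fm = (2.762 − 1) / (5.9 − 1) = 0.36

0.36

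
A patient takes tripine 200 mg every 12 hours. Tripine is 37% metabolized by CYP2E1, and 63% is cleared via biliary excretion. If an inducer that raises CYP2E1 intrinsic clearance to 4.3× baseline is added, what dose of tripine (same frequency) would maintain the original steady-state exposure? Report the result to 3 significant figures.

The CYP2E1 pathway (37% of clearance) rises to 4.3× activity: 0.37 × 4.3 = 1.591.
Non-CYP routes (63%) are unchanged.
Relative clearance = 1.591 + 0.63 = 2.221.
Css,avg = (dose rate)/CL, so holding Css fixed requires dose ∝ CL: 200 × 2.221 = 444 mg.

444 mg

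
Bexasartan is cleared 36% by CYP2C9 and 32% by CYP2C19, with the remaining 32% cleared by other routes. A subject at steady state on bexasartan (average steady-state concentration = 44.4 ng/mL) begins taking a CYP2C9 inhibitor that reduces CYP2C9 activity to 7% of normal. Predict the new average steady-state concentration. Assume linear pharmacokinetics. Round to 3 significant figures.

66.7 ng/mL

CYP2C9: 0.36 × 0.07 = 0.0252
CYP2C19: 0.32 (unchanged)
Other: 0.32 (unchanged)
New clearance relative to baseline: 0.0252 + 0.32 + 0.32 = 0.6652.
New average steady-state concentration = baseline ÷ relative clearance = 44.4 / 0.6652 = 66.7 ng/mL.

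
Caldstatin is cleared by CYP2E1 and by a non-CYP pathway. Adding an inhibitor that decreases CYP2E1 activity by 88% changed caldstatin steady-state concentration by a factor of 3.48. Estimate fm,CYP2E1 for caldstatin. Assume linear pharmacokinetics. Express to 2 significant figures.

0.81

Write x for the fraction cleared via CYP2E1. The observed steady-state concentration change means clearance fell to 1/3.48 = 0.2874 of baseline.
Setting x·0.12 + (1 − x) = 0.2874 and solving: x = (0.2874 − 1)/(0.12 − 1) = 0.81.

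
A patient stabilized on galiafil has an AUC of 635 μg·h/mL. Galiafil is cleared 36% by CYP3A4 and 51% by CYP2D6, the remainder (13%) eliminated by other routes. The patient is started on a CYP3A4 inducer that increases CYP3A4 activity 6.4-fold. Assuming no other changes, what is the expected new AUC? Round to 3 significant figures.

216 μg·h/mL

CYP3A4: 0.36 × 6.4 = 2.304
CYP2D6: 0.51 (unchanged)
Other: 0.13 (unchanged)
CL_new/CL_old = 2.304 + 0.51 + 0.13 = 2.944.
With dosing unchanged, AUC scales as 1/CL: 635 / 2.944 = 216 μg·h/mL.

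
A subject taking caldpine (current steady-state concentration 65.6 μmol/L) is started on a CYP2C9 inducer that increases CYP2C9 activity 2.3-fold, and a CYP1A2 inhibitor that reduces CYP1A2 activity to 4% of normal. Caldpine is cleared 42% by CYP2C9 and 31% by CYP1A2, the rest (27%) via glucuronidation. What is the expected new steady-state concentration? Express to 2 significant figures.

CYP2C9: 0.42 × 2.3 = 0.966
CYP1A2: 0.31 × 0.04 = 0.0124
Other: 0.27 (unchanged)
Relative clearance = 0.966 + 0.0124 + 0.27 = 1.2484.
New steady-state concentration = 65.6 / 1.2484 = 53 μmol/L (concentration scales inversely with clearance).

53 μmol/L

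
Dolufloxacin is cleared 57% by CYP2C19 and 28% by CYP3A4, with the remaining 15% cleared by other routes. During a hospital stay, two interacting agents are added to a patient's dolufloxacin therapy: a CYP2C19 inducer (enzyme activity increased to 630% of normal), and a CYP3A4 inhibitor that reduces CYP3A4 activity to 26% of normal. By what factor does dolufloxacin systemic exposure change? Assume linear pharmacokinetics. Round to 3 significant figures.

CYP2C19: 0.57 × 6.3 = 3.591
CYP3A4: 0.28 × 0.26 = 0.0728
Other: 0.15 (unchanged)
CL_new/CL_old = 3.591 + 0.0728 + 0.15 = 3.8138.
Net systemic exposure ratio = 1 / 3.8138 = 0.262.

0.262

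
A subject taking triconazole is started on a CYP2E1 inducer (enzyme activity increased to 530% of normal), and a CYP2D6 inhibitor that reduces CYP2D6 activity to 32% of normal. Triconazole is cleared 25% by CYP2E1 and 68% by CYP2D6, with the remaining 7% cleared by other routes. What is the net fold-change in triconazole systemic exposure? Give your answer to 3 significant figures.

The CYP2E1 pathway (25% of clearance) rises to 5.3× activity: 0.25 × 5.3 = 1.325.
The CYP2D6 pathway (68% of clearance) falls to 0.32× activity: 0.68 × 0.32 = 0.2176.
Non-CYP routes (7%) are unchanged.
New clearance relative to baseline: 1.325 + 0.2176 + 0.07 = 1.6126.
Net systemic exposure ratio = 1 / 1.6126 = 0.620.

0.620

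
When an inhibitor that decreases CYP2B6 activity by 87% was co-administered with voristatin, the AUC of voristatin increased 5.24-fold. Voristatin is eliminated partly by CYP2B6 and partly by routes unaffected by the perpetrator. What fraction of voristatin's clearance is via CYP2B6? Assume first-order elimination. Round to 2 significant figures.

Let fm be the CYP2B6 fraction. New clearance relative to baseline = fm × 0.13 + (1 − fm).
AUC ratio = 1 / (new CL fraction), so new CL fraction = 1 / 5.24 = 0.1908.
fm × 0.13 + 1 − fm = 0.1908  ⇒  fm × (0.13 − 1) = −0.8092  ⇒  fm = 0.93.

0.93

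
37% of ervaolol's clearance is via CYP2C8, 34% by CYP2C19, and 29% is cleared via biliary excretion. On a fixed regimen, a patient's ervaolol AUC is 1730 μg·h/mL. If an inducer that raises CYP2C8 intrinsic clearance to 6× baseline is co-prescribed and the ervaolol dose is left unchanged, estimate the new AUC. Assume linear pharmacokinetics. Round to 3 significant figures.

607 μg·h/mL

The CYP2C8 pathway (37% of clearance) is boosted to 6× activity: 0.37 × 6 = 2.22.
CYP2C19 (34%) and the residual 29% are unaffected.
CL_new/CL_old = 2.22 + 0.34 + 0.29 = 2.85.
With dosing unchanged, AUC scales as 1/CL: 1730 / 2.85 = 607 μg·h/mL.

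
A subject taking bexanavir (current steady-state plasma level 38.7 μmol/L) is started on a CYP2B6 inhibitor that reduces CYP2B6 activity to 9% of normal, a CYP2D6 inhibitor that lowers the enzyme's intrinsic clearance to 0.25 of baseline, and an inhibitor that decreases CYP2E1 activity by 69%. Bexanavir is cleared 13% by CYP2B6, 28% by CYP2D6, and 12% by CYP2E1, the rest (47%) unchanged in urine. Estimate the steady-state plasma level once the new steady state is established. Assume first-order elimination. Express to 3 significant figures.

65.7 μmol/L

The CYP2B6 pathway (13% of clearance) drops to 0.09× activity: 0.13 × 0.09 = 0.0117.
The CYP2D6 pathway (28% of clearance) drops to 0.25× activity: 0.28 × 0.25 = 0.07.
The CYP2E1 pathway (12% of clearance) drops to 0.31× activity: 0.12 × 0.31 = 0.0372.
The remaining 47% of clearance is unaffected.
CL_new/CL_old = 0.0117 + 0.07 + 0.0372 + 0.47 = 0.5889.
Steady-state plasma level ∝ 1/CL: new value = 38.7 / 0.5889 = 65.7 μmol/L.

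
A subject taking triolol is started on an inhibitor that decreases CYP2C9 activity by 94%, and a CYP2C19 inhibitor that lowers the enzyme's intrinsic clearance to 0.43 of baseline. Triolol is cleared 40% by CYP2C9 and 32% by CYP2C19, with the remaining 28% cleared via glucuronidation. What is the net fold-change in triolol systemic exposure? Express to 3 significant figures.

2.26

CYP2C9: 0.4 × 0.06 = 0.024
CYP2C19: 0.32 × 0.43 = 0.1376
Other: 0.28 (unchanged)
Relative clearance = 0.024 + 0.1376 + 0.28 = 0.4416.
Systemic exposure ∝ 1/CL: fold-change = 1 / 0.4416 = 2.26.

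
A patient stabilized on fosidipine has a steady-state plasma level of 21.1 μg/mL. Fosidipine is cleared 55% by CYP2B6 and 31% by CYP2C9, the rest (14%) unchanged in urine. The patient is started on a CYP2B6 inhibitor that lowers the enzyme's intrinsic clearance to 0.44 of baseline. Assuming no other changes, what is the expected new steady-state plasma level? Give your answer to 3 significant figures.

30.5 μg/mL

CYP2B6: 0.55 × 0.44 = 0.242
CYP2C9: 0.31 (unchanged)
Other: 0.14 (unchanged)
Relative clearance = 0.242 + 0.31 + 0.14 = 0.692.
New steady-state plasma level = baseline ÷ relative clearance = 21.1 / 0.692 = 30.5 μg/mL.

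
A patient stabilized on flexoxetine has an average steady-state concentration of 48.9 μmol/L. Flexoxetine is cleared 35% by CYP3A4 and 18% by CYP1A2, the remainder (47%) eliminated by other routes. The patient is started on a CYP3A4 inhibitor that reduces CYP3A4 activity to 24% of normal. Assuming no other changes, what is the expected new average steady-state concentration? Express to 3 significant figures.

66.6 μmol/L

The CYP3A4 pathway (35% of clearance) is reduced to 0.24× activity: 0.35 × 0.24 = 0.084.
CYP1A2 (18%) and the residual 47% are unaffected.
New clearance relative to baseline: 0.084 + 0.18 + 0.47 = 0.734.
With dosing unchanged, average steady-state concentration scales as 1/CL: 48.9 / 0.734 = 66.6 μmol/L.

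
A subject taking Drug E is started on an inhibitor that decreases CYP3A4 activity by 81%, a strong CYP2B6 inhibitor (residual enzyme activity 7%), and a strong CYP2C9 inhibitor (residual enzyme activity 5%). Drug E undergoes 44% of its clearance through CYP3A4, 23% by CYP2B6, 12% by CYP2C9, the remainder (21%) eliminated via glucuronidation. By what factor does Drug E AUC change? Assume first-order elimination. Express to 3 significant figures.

3.17

The CYP3A4 pathway (44% of clearance) drops to 0.19× activity: 0.44 × 0.19 = 0.0836.
The CYP2B6 pathway (23% of clearance) is reduced to 0.07× activity: 0.23 × 0.07 = 0.0161.
The CYP2C9 pathway (12% of clearance) drops to 0.05× activity: 0.12 × 0.05 = 0.006.
The remaining 21% of clearance is unaffected.
New clearance relative to baseline: 0.0836 + 0.0161 + 0.006 + 0.21 = 0.3157.
Net AUC ratio = 1 / 0.3157 = 3.17.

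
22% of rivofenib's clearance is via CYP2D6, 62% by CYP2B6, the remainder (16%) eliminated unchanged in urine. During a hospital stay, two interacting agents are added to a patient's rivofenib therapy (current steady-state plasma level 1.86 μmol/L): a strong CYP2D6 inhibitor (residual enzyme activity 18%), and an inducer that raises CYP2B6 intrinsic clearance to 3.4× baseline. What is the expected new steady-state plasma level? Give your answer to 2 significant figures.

CYP2D6: 0.22 × 0.18 = 0.0396
CYP2B6: 0.62 × 3.4 = 2.108
Other: 0.16 (unchanged)
Relative clearance = 0.0396 + 2.108 + 0.16 = 2.3076.
Dividing the baseline by the relative clearance: 1.86 / 2.3076 = 0.81 μmol/L.

0.81 μmol/L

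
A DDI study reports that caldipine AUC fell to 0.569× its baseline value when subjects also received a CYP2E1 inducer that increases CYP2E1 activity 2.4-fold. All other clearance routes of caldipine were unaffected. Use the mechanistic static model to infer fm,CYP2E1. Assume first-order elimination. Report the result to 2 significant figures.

CL'/CL = 1 / 0.569 = 1.757
2.4·fm + (1 − fm) = 1.757
fm = (1.757 − 1) / (2.4 − 1) = 0.54

0.54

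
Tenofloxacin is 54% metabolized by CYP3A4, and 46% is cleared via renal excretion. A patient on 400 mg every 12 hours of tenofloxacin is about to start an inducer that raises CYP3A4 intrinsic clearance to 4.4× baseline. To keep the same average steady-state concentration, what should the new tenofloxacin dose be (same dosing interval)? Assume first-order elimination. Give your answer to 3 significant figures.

1.13 × 10³ mg

CYP3A4: 0.54 × 4.4 = 2.376
Other: 0.46 (unchanged)
New clearance relative to baseline: 2.376 + 0.46 = 2.836.
Exposure is unchanged when dose changes in proportion to clearance. New dose = 400 mg × 2.836 = 1.13 × 10³ mg.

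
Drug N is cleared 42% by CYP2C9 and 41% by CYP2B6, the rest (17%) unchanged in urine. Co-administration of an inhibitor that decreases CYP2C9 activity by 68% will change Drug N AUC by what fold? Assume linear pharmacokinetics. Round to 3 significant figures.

CYP2C9: 0.42 × 0.32 = 0.1344
CYP2B6: 0.41 (unchanged)
Other: 0.17 (unchanged)
Relative clearance = 0.1344 + 0.41 + 0.17 = 0.7144.
AUC is inversely proportional to clearance, so the fold-change is 1 / 0.7144 = 1.40.

1.40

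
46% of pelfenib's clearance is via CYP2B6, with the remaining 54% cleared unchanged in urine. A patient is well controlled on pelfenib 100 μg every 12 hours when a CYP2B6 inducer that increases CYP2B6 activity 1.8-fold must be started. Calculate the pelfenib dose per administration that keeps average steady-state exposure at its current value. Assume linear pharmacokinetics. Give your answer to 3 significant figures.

The CYP2B6 pathway (46% of clearance) rises to 1.8× activity: 0.46 × 1.8 = 0.828.
Non-CYP routes (54%) are unchanged.
CL_new/CL_old = 0.828 + 0.54 = 1.368.
Exposure is unchanged when dose changes in proportion to clearance. New dose = 100 μg × 1.368 = 137 μg.

137 μg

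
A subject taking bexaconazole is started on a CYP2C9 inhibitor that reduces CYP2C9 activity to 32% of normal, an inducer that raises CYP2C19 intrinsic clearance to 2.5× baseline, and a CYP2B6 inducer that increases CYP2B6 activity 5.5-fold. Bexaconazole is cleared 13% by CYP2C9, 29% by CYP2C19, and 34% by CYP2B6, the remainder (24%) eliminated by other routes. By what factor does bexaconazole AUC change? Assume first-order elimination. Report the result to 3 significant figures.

0.348

CYP2C9: 0.13 × 0.32 = 0.0416
CYP2C19: 0.29 × 2.5 = 0.725
CYP2B6: 0.34 × 5.5 = 1.87
Other: 0.24 (unchanged)
New clearance relative to baseline: 0.0416 + 0.725 + 1.87 + 0.24 = 2.8766.
AUC ∝ 1/CL: fold-change = 1 / 2.8766 = 0.348.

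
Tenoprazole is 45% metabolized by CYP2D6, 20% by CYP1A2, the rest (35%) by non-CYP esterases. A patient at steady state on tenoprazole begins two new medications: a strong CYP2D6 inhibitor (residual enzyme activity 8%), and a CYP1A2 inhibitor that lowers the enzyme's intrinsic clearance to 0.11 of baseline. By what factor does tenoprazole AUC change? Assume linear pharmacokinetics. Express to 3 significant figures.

2.45

The CYP2D6 pathway (45% of clearance) falls to 0.08× activity: 0.45 × 0.08 = 0.036.
The CYP1A2 pathway (20% of clearance) falls to 0.11× activity: 0.2 × 0.11 = 0.022.
The remaining 35% of clearance is unaffected.
Relative clearance = 0.036 + 0.022 + 0.35 = 0.408.
Net AUC ratio = 1 / 0.408 = 2.45.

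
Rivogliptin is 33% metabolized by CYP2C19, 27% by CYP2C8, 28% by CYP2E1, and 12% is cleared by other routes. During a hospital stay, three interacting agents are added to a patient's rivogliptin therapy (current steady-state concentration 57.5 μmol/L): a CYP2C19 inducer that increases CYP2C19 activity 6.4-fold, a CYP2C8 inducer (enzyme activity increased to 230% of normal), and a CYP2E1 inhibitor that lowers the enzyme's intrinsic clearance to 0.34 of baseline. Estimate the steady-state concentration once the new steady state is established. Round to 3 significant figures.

The CYP2C19 pathway (33% of clearance) is boosted to 6.4× activity: 0.33 × 6.4 = 2.112.
The CYP2C8 pathway (27% of clearance) is boosted to 2.3× activity: 0.27 × 2.3 = 0.621.
The CYP2E1 pathway (28% of clearance) is reduced to 0.34× activity: 0.28 × 0.34 = 0.0952.
The remaining 12% of clearance is unaffected.
New clearance relative to baseline: 2.112 + 0.621 + 0.0952 + 0.12 = 2.9482.
Dividing the baseline by the relative clearance: 57.5 / 2.9482 = 19.5 μmol/L.

19.5 μmol/L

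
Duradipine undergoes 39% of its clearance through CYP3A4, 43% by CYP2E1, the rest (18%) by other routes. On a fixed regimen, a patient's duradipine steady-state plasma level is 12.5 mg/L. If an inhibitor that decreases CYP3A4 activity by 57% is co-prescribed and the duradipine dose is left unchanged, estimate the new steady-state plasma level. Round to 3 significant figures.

16.1 mg/L

The CYP3A4 pathway (39% of clearance) is reduced to 0.43× activity: 0.39 × 0.43 = 0.1677.
CYP2E1 (43%) and the residual 18% are unaffected.
CL_new/CL_old = 0.1677 + 0.43 + 0.18 = 0.7777.
Steady-state plasma level ∝ 1/CL, so new value = 12.5 / 0.7777 = 16.1 mg/L.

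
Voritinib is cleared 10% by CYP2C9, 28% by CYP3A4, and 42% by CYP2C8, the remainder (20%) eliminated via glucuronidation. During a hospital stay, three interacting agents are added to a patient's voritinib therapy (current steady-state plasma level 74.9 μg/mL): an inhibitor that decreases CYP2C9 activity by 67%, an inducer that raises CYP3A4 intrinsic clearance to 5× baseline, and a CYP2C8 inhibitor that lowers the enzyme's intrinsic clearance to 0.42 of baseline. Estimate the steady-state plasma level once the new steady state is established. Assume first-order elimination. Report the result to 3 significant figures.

41.4 μg/mL

The CYP2C9 pathway (10% of clearance) is reduced to 0.33× activity: 0.1 × 0.33 = 0.033.
The CYP3A4 pathway (28% of clearance) rises to 5× activity: 0.28 × 5 = 1.4.
The CYP2C8 pathway (42% of clearance) falls to 0.42× activity: 0.42 × 0.42 = 0.1764.
The remaining 20% of clearance is unaffected.
Relative clearance = 0.033 + 1.4 + 0.1764 + 0.2 = 1.8094.
New steady-state plasma level = 74.9 / 1.8094 = 41.4 μg/mL (concentration scales inversely with clearance).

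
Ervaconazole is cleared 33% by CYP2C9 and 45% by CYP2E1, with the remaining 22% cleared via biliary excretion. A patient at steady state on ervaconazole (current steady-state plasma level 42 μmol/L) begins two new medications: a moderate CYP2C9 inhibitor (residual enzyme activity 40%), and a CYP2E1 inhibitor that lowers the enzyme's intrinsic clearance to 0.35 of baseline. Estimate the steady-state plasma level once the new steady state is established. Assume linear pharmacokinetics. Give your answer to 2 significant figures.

82 μmol/L

The CYP2C9 pathway (33% of clearance) drops to 0.4× activity: 0.33 × 0.4 = 0.132.
The CYP2E1 pathway (45% of clearance) is reduced to 0.35× activity: 0.45 × 0.35 = 0.1575.
The remaining 22% of clearance is unaffected.
CL_new/CL_old = 0.132 + 0.1575 + 0.22 = 0.5095.
Dividing the baseline by the relative clearance: 42 / 0.5095 = 82 μmol/L.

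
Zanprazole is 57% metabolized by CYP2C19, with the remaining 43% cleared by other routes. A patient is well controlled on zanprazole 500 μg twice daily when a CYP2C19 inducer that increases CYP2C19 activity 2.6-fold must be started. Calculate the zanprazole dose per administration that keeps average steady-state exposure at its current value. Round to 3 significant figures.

CYP2C19: 0.57 × 2.6 = 1.482
Other: 0.43 (unchanged)
New clearance relative to baseline: 1.482 + 0.43 = 1.912.
Css,avg = (dose rate)/CL, so holding Css fixed requires dose ∝ CL: 500 × 1.912 = 956 μg.

956 μg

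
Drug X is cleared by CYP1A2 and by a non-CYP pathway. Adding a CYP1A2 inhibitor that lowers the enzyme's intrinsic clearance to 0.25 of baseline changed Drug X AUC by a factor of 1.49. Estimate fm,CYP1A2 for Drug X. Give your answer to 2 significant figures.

Call the CYP1A2 fraction fm. After the interaction, CL_new/CL_old = fm × 0.25 + (1 − fm).
AUC ratio = 1 / (new CL fraction), so new CL fraction = 1 / 1.49 = 0.6711.
fm × 0.25 + 1 − fm = 0.6711  ⇒  fm × (0.25 − 1) = −0.3289  ⇒  fm = 0.44.

0.44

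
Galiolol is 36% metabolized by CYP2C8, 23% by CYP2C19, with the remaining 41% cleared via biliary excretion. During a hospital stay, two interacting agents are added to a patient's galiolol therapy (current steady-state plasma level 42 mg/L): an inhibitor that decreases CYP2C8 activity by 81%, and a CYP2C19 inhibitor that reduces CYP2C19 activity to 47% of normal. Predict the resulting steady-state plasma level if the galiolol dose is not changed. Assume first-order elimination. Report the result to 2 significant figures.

CYP2C8: 0.36 × 0.19 = 0.0684
CYP2C19: 0.23 × 0.47 = 0.1081
Other: 0.41 (unchanged)
New clearance relative to baseline: 0.0684 + 0.1081 + 0.41 = 0.5865.
Dividing the baseline by the relative clearance: 42 / 0.5865 = 72 mg/L.

72 mg/L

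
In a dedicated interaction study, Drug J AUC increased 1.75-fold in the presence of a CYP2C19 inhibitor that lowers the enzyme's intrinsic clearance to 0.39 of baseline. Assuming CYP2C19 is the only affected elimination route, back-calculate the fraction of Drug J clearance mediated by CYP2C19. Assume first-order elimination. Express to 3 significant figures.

0.703

Call the CYP2C19 fraction fm. After the interaction, CL_new/CL_old = fm × 0.39 + (1 − fm).
AUC ratio = 1 / (new CL fraction), so new CL fraction = 1 / 1.75 = 0.5714.
fm × 0.39 + 1 − fm = 0.5714  ⇒  fm × (0.39 − 1) = −0.4286  ⇒  fm = 0.703.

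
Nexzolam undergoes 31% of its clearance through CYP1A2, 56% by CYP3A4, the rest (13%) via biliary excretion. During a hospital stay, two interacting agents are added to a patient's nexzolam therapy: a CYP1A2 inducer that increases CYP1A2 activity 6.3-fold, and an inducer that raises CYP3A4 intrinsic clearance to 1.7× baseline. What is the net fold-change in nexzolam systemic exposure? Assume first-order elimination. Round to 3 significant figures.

The CYP1A2 pathway (31% of clearance) rises to 6.3× activity: 0.31 × 6.3 = 1.953.
The CYP3A4 pathway (56% of clearance) is boosted to 1.7× activity: 0.56 × 1.7 = 0.952.
The remaining 13% of clearance is unaffected.
New clearance relative to baseline: 1.953 + 0.952 + 0.13 = 3.035.
Systemic exposure ∝ 1/CL: fold-change = 1 / 3.035 = 0.329.

0.329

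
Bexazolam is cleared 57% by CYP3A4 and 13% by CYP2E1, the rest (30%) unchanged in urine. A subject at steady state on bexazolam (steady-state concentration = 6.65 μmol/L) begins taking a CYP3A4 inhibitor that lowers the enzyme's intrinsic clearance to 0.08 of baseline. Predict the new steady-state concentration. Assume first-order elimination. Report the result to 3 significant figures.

The CYP3A4 pathway (57% of clearance) is reduced to 0.08× activity: 0.57 × 0.08 = 0.0456.
CYP2E1 (13%) and the residual 30% are unaffected.
New clearance relative to baseline: 0.0456 + 0.13 + 0.3 = 0.4756.
With dosing unchanged, steady-state concentration scales as 1/CL: 6.65 / 0.4756 = 14.0 μmol/L.

14.0 μmol/L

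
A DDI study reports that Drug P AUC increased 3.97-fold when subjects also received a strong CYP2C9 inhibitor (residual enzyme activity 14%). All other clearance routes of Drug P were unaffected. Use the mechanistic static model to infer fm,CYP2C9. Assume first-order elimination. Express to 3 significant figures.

0.870

Write x for the fraction cleared via CYP2C9. The observed AUC change means clearance fell to 1/3.97 = 0.2519 of baseline.
Only the CYP2C9 route changed, so 0.2519 = x·0.14 + (1 − x), giving x = 0.870.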